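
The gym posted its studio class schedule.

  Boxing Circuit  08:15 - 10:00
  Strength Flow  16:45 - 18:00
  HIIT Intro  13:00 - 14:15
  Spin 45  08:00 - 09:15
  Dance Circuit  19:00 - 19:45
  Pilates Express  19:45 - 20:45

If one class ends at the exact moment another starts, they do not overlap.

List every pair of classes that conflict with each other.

Sorted by start: Spin 45, Boxing Circuit, HIIT Intro, Strength Flow, Dance Circuit, Pilates Express.
Boxing Circuit starts before Spin 45 ends → Spin 45 and Boxing Circuit overlap.
HIIT Intro starts after Spin 45 ends, so Spin 45 has no further overlaps.
HIIT Intro starts after Boxing Circuit ends, so Boxing Circuit has no further overlaps.
Strength Flow starts after HIIT Intro ends, so HIIT Intro has no further overlaps.
Dance Circuit starts after Strength Flow ends, so Strength Flow has no further overlaps.
Pilates Express starts exactly when Dance Circuit ends (back-to-back, no overlap).

Boxing Circuit & Spin 45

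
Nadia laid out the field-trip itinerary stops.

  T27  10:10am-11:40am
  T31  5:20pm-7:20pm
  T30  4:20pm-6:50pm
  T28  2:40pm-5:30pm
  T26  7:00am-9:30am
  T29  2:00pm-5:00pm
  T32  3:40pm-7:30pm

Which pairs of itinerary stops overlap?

Check each pair: they overlap iff neither finishes before the other starts.
Sorted by start: T26, T27, T29, T28, T32, T30, T31.
T27 starts after T26 ends, so nothing later overlaps T26 either.
T29 starts after T27 ends, so nothing later overlaps T27 either.
T28 starts before T29 ends → T29 and T28 overlap.
T32 starts before T29 ends → T29 and T32 overlap.
T30 starts before T29 ends → T29 and T30 overlap.
T31 starts after T29 ends.
T32 starts before T28 ends → T28 and T32 overlap.
T30 starts before T28 ends → T28 and T30 overlap.
T31 starts before T28 ends → T28 and T31 overlap.
T30 starts before T32 ends → T32 and T30 overlap.
T31 starts before T32 ends → T32 and T31 overlap.
T31 starts before T30 ends → T30 and T31 overlap.

T28 & T29, T28 & T30, T28 & T31, T28 & T32, T29 & T30, T29 & T32, T30 & T31, T30 & T32, T31 & T32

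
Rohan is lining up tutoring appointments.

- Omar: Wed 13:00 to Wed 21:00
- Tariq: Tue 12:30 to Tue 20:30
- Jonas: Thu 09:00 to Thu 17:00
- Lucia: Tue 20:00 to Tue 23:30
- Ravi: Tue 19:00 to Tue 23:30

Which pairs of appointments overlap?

Lucia & Ravi, Lucia & Tariq, Ravi & Tariq

Sorted by start: Tariq, Ravi, Lucia, Omar, Jonas.
Ravi starts before Tariq ends → Tariq and Ravi overlap.
Lucia starts before Tariq ends → Tariq and Lucia overlap.
Omar starts after Tariq ends — done with Tariq.
Lucia starts before Ravi ends → Ravi and Lucia overlap.
Omar starts after Ravi ends — done with Ravi.
Omar starts after Lucia ends — done with Lucia.
Jonas starts after Omar ends.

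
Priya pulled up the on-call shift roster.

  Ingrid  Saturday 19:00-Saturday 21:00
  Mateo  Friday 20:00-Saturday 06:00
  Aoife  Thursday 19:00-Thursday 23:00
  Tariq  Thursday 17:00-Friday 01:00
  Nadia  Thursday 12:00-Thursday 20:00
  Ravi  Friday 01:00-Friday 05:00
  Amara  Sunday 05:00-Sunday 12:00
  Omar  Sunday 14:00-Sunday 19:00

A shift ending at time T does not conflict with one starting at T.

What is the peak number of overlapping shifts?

Walk through starts and ends in time order (an end at T is processed before a start at T):
Thursday 12:00 start Nadia → 1
Thursday 17:00 start Tariq → 2
Thursday 19:00 start Aoife → 3
Thursday 20:00 end Nadia → 2
Thursday 23:00 end Aoife → 1
Friday 01:00 end Tariq → 0
Friday 01:00 start Ravi → 1
Friday 05:00 end Ravi → 0
Friday 20:00 start Mateo → 1
Saturday 06:00 end Mateo → 0
Saturday 19:00 start Ingrid → 1
Saturday 21:00 end Ingrid → 0
Sunday 05:00 start Amara → 1
Sunday 12:00 end Amara → 0
Sunday 14:00 start Omar → 1
Sunday 19:00 end Omar → 0
Peak is 3, at Thursday 19:00 (Aoife, Nadia, Tariq).

3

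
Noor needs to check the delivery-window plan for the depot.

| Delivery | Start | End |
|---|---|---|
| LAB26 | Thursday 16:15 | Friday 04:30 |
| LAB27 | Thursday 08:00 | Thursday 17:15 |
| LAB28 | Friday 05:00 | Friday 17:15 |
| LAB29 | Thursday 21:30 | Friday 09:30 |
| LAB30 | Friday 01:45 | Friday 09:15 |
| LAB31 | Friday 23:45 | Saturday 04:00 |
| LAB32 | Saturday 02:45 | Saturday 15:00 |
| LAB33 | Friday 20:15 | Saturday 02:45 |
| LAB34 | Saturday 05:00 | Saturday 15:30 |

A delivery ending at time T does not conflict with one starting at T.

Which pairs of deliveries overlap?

LAB26 & LAB27, LAB26 & LAB29, LAB26 & LAB30, LAB28 & LAB29, LAB28 & LAB30, LAB29 & LAB30, LAB31 & LAB32, LAB31 & LAB33, LAB32 & LAB34

Sorted by start: LAB27, LAB26, LAB29, LAB30, LAB28, LAB33, LAB31, LAB32, LAB34.
LAB26 starts before LAB27 ends → LAB27 and LAB26 overlap.
LAB29 starts after LAB27 ends, so nothing later overlaps LAB27 either.
LAB29 starts before LAB26 ends → LAB26 and LAB29 overlap.
LAB30 starts before LAB26 ends → LAB26 and LAB30 overlap.
LAB28 starts after LAB26 ends, so nothing later overlaps LAB26 either.
LAB30 starts before LAB29 ends → LAB29 and LAB30 overlap.
LAB28 starts before LAB29 ends → LAB29 and LAB28 overlap.
LAB33 starts after LAB29 ends, so nothing later overlaps LAB29 either.
LAB28 starts before LAB30 ends → LAB30 and LAB28 overlap.
LAB33 starts after LAB30 ends, so nothing later overlaps LAB30 either.
LAB33 starts after LAB28 ends, so nothing later overlaps LAB28 either.
LAB31 starts before LAB33 ends → LAB33 and LAB31 overlap.
LAB32 starts exactly when LAB33 ends (back-to-back, no overlap), so nothing later overlaps LAB33 either.
LAB32 starts before LAB31 ends → LAB31 and LAB32 overlap.
LAB34 starts after LAB31 ends.
LAB34 starts before LAB32 ends → LAB32 and LAB34 overlap.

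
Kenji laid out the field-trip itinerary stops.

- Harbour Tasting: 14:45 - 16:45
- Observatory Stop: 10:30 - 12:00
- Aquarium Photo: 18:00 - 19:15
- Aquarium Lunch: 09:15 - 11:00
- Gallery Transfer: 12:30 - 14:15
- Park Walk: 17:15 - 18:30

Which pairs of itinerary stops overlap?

Aquarium Lunch & Observatory Stop, Aquarium Photo & Park Walk

Sorted by start: Aquarium Lunch, Observatory Stop, Gallery Transfer, Harbour Tasting, Park Walk, Aquarium Photo.
Observatory Stop starts before Aquarium Lunch ends → Aquarium Lunch and Observatory Stop overlap.
Gallery Transfer starts after Aquarium Lunch ends — done with Aquarium Lunch.
Gallery Transfer starts after Observatory Stop ends — done with Observatory Stop.
Harbour Tasting starts after Gallery Transfer ends — done with Gallery Transfer.
Park Walk starts after Harbour Tasting ends — done with Harbour Tasting.
Aquarium Photo starts before Park Walk ends → Park Walk and Aquarium Photo overlap.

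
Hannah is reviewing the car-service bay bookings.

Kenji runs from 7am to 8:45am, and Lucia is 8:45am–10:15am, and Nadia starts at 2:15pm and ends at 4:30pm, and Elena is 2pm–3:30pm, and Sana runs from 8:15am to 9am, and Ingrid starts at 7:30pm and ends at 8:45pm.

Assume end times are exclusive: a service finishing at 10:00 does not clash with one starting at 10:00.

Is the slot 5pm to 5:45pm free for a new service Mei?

Yes — the slot is free

Kenji: ends 8:45am at or before Mei starts 5pm → clear.
Sana: ends 9am at or before Mei starts 5pm → clear.
Lucia: ends 10:15am at or before Mei starts 5pm → clear.
Elena: ends 3:30pm at or before Mei starts 5pm → clear.
Nadia: ends 4:30pm at or before Mei starts 5pm → clear.
Ingrid: starts 7:30pm at or after Mei ends 5:45pm → clear.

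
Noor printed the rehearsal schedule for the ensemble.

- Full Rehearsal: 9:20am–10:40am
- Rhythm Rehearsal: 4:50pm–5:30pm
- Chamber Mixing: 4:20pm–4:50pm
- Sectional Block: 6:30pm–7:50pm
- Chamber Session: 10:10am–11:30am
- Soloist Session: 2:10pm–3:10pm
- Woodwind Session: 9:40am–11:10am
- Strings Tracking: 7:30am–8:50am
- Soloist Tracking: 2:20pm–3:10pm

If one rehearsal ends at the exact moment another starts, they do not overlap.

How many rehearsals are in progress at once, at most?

3

Sort all start/end points and keep a running count:
7:30am start Strings Tracking → 1
8:50am end Strings Tracking → 0
9:20am start Full Rehearsal → 1
9:40am start Woodwind Session → 2
10:10am start Chamber Session → 3
10:40am end Full Rehearsal → 2
11:10am end Woodwind Session → 1
11:30am end Chamber Session → 0
2:10pm start Soloist Session → 1
2:20pm start Soloist Tracking → 2
3:10pm end Soloist Session → 1
3:10pm end Soloist Tracking → 0
4:20pm start Chamber Mixing → 1
4:50pm end Chamber Mixing → 0
4:50pm start Rhythm Rehearsal → 1
5:30pm end Rhythm Rehearsal → 0
6:30pm start Sectional Block → 1
7:50pm end Sectional Block → 0
Peak is 3, at 10:10am (Chamber Session, Full Rehearsal, Woodwind Session).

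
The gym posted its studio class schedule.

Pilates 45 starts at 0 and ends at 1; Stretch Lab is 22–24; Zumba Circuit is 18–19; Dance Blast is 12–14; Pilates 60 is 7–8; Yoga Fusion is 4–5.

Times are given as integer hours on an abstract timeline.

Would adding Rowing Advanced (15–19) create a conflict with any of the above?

Yes — it overlaps Zumba Circuit

Pilates 45: ends 1 at or before Rowing Advanced starts 15 → clear.
Yoga Fusion: ends 5 at or before Rowing Advanced starts 15 → clear.
Pilates 60: ends 8 at or before Rowing Advanced starts 15 → clear.
Dance Blast: ends 14 at or before Rowing Advanced starts 15 → clear.
Zumba Circuit: starts 18 before Rowing Advanced ends 19, and ends 19 after Rowing Advanced starts 15 → overlap.
Stretch Lab: starts 22 at or after Rowing Advanced ends 19 → clear.
Rowing Advanced overlaps Zumba Circuit.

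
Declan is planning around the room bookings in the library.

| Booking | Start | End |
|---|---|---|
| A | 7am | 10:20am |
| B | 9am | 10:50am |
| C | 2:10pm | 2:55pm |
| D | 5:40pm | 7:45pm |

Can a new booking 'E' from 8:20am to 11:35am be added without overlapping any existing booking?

No — it overlaps A, B

A: starts 7am before E ends 11:35am, and ends 10:20am after E starts 8:20am → overlap.
B: starts 9am before E ends 11:35am, and ends 10:50am after E starts 8:20am → overlap.
C: starts 2:10pm at or after E ends 11:35am → clear.
D: starts 5:40pm at or after E ends 11:35am → clear.
E overlaps A, B.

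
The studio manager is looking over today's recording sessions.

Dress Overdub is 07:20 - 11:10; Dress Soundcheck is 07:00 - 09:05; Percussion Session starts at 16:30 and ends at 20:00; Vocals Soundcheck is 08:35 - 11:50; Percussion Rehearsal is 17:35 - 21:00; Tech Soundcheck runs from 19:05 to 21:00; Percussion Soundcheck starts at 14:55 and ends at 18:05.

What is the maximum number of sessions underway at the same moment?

3

Sort all start/end points and keep a running count:
07:00 start Dress Soundcheck → 1
07:20 start Dress Overdub → 2
08:35 start Vocals Soundcheck → 3
09:05 end Dress Soundcheck → 2
11:10 end Dress Overdub → 1
11:50 end Vocals Soundcheck → 0
14:55 start Percussion Soundcheck → 1
16:30 start Percussion Session → 2
17:35 start Percussion Rehearsal → 3
18:05 end Percussion Soundcheck → 2
19:05 start Tech Soundcheck → 3
20:00 end Percussion Session → 2
21:00 end Percussion Rehearsal → 1
21:00 end Tech Soundcheck → 0
Peak is 3, at 08:35 (Dress Overdub, Dress Soundcheck, Vocals Soundcheck).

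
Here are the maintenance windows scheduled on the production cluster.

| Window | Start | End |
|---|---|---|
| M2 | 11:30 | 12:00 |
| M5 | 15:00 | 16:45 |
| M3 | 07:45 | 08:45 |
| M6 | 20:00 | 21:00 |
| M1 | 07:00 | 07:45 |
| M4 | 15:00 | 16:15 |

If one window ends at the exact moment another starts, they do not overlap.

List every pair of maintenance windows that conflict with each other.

Sorted by start: M1, M3, M2, M4, M5, M6.
M3 starts exactly when M1 ends (back-to-back, no overlap), so nothing later overlaps M1 either.
M2 starts after M3 ends, so nothing later overlaps M3 either.
M4 starts after M2 ends, so nothing later overlaps M2 either.
M5 starts before M4 ends → M4 and M5 overlap.
M6 starts after M4 ends.
M6 starts after M5 ends.

M4 & M5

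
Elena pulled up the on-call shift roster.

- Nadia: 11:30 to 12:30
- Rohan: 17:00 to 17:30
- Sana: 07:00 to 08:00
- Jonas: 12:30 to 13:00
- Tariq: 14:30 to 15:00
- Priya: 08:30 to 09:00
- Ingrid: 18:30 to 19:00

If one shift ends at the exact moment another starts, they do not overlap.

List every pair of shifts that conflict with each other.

Sorted by start: Sana, Priya, Nadia, Jonas, Tariq, Rohan, Ingrid.
Priya starts after Sana ends; Sana is clear from here.
Nadia starts after Priya ends; Priya is clear from here.
Jonas starts exactly when Nadia ends (back-to-back, no overlap); Nadia is clear from here.
Tariq starts after Jonas ends; Jonas is clear from here.
Rohan starts after Tariq ends; Tariq is clear from here.
Ingrid starts after Rohan ends.

none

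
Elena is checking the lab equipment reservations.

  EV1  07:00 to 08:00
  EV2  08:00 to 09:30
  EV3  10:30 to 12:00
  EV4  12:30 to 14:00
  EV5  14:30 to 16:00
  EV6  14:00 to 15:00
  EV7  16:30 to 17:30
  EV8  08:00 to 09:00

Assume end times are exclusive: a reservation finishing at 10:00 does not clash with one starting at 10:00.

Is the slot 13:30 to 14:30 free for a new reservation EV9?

No — it overlaps EV4, EV6

EV1: ends 08:00 at or before EV9 starts 13:30 → clear.
EV2: ends 09:30 at or before EV9 starts 13:30 → clear.
EV8: ends 09:00 at or before EV9 starts 13:30 → clear.
EV3: ends 12:00 at or before EV9 starts 13:30 → clear.
EV4: starts 12:30 before EV9 ends 14:30, and ends 14:00 after EV9 starts 13:30 → overlap.
EV6: starts 14:00 before EV9 ends 14:30, and ends 15:00 after EV9 starts 13:30 → overlap.
EV5: starts 14:30 at or after EV9 ends 14:30 → clear.
EV7: starts 16:30 at or after EV9 ends 14:30 → clear.
EV9 overlaps EV4, EV6.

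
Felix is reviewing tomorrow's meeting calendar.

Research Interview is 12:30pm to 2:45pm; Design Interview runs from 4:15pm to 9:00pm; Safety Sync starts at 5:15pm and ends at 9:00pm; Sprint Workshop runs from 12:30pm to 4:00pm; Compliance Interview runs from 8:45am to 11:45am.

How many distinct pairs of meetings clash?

2

Sorted by start: Compliance Interview, Research Interview, Sprint Workshop, Design Interview, Safety Sync.
Research Interview starts after Compliance Interview ends, so nothing later overlaps Compliance Interview either.
Sprint Workshop starts before Research Interview ends → Research Interview and Sprint Workshop overlap.
Design Interview starts after Research Interview ends, so nothing later overlaps Research Interview either.
Design Interview starts after Sprint Workshop ends, so nothing later overlaps Sprint Workshop either.
Safety Sync starts before Design Interview ends → Design Interview and Safety Sync overlap.
Overlapping pairs: Design Interview & Safety Sync, Research Interview & Sprint Workshop — 2 in total.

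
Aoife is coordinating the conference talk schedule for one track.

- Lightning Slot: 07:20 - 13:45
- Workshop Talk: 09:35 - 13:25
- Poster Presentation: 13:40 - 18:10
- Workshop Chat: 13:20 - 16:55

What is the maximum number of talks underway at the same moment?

Sort all start/end points and keep a running count:
07:20 start Lightning Slot → 1
09:35 start Workshop Talk → 2
13:20 start Workshop Chat → 3
13:25 end Workshop Talk → 2
13:40 start Poster Presentation → 3
13:45 end Lightning Slot → 2
16:55 end Workshop Chat → 1
18:10 end Poster Presentation → 0
Peak is 3, at 13:20 (Lightning Slot, Workshop Chat, Workshop Talk).

3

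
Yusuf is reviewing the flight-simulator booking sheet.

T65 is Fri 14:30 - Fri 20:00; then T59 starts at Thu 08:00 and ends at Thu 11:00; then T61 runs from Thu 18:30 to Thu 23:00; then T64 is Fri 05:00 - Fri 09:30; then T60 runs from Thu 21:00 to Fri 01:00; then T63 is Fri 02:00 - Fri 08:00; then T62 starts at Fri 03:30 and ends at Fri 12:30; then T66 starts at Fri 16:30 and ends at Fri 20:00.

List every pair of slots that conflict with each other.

T60 & T61, T62 & T63, T62 & T64, T63 & T64, T65 & T66

Sorted by start: T59, T61, T60, T63, T62, T64, T65, T66.
T61 starts after T59 ends, so nothing later overlaps T59 either.
T60 starts before T61 ends → T61 and T60 overlap.
T63 starts after T61 ends, so nothing later overlaps T61 either.
T63 starts after T60 ends, so nothing later overlaps T60 either.
T62 starts before T63 ends → T63 and T62 overlap.
T64 starts before T63 ends → T63 and T64 overlap.
T65 starts after T63 ends, so nothing later overlaps T63 either.
T64 starts before T62 ends → T62 and T64 overlap.
T65 starts after T62 ends, so nothing later overlaps T62 either.
T65 starts after T64 ends, so nothing later overlaps T64 either.
T66 starts before T65 ends → T65 and T66 overlap.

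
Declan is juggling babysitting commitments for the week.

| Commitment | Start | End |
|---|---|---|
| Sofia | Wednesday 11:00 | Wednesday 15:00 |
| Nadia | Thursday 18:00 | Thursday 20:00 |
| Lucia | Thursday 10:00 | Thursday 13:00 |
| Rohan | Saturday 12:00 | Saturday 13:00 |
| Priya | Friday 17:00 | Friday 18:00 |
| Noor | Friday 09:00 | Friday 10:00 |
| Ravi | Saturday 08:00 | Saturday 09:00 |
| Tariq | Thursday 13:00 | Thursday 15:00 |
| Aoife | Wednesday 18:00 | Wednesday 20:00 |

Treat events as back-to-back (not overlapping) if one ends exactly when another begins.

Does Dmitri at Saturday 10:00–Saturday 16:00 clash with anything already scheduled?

Yes — it overlaps Rohan

Sofia: ends Wednesday 15:00 at or before Dmitri starts Saturday 10:00 → clear.
Aoife: ends Wednesday 20:00 at or before Dmitri starts Saturday 10:00 → clear.
Lucia: ends Thursday 13:00 at or before Dmitri starts Saturday 10:00 → clear.
Tariq: ends Thursday 15:00 at or before Dmitri starts Saturday 10:00 → clear.
Nadia: ends Thursday 20:00 at or before Dmitri starts Saturday 10:00 → clear.
Noor: ends Friday 10:00 at or before Dmitri starts Saturday 10:00 → clear.
Priya: ends Friday 18:00 at or before Dmitri starts Saturday 10:00 → clear.
Ravi: ends Saturday 09:00 at or before Dmitri starts Saturday 10:00 → clear.
Rohan: starts Saturday 12:00 before Dmitri ends Saturday 16:00, and ends Saturday 13:00 after Dmitri starts Saturday 10:00 → overlap.
Dmitri overlaps Rohan.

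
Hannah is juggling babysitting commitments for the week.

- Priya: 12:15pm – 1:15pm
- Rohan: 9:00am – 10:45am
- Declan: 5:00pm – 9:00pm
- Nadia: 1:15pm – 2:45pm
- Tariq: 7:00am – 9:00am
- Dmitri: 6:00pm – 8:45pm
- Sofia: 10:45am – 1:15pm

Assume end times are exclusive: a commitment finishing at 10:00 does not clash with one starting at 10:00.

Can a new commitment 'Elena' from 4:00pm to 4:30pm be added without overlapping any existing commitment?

Yes — the slot is free

Tariq: ends 9:00am at or before Elena starts 4:00pm → clear.
Rohan: ends 10:45am at or before Elena starts 4:00pm → clear.
Sofia: ends 1:15pm at or before Elena starts 4:00pm → clear.
Priya: ends 1:15pm at or before Elena starts 4:00pm → clear.
Nadia: ends 2:45pm at or before Elena starts 4:00pm → clear.
Declan: starts 5:00pm at or after Elena ends 4:30pm → clear.
Dmitri: starts 6:00pm at or after Elena ends 4:30pm → clear.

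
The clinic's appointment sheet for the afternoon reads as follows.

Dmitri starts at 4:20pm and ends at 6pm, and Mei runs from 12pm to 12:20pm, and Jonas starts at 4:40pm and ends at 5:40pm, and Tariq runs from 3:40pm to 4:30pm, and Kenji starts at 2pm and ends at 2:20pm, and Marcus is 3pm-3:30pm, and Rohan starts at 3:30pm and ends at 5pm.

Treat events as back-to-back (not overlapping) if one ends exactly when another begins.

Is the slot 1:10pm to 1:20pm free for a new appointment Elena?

Mei: ends 12:20pm at or before Elena starts 1:10pm → clear.
Kenji: starts 2pm at or after Elena ends 1:20pm → clear.
Marcus: starts 3pm at or after Elena ends 1:20pm → clear.
Rohan: starts 3:30pm at or after Elena ends 1:20pm → clear.
Tariq: starts 3:40pm at or after Elena ends 1:20pm → clear.
Dmitri: starts 4:20pm at or after Elena ends 1:20pm → clear.
Jonas: starts 4:40pm at or after Elena ends 1:20pm → clear.

Yes — the slot is free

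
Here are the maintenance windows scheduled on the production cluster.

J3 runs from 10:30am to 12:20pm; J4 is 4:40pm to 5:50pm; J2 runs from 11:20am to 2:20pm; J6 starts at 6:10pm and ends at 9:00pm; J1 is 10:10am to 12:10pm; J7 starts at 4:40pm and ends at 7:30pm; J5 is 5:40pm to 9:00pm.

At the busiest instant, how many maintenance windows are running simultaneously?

Walk through starts and ends in time order (an end at T is processed before a start at T):
10:10am start J1 → 1
10:30am start J3 → 2
11:20am start J2 → 3
12:10pm end J1 → 2
12:20pm end J3 → 1
2:20pm end J2 → 0
4:40pm start J4 → 1
4:40pm start J7 → 2
5:40pm start J5 → 3
5:50pm end J4 → 2
6:10pm start J6 → 3
7:30pm end J7 → 2
9:00pm end J5 → 1
9:00pm end J6 → 0
Peak is 3, at 11:20am (J1, J2, J3).

3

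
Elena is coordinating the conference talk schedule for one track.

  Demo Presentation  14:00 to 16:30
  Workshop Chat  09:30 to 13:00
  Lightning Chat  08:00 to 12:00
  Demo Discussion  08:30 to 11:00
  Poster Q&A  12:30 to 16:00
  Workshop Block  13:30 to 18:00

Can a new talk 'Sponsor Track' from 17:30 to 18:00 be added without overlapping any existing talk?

No — it overlaps Workshop Block

Lightning Chat: ends 12:00 at or before Sponsor Track starts 17:30 → clear.
Demo Discussion: ends 11:00 at or before Sponsor Track starts 17:30 → clear.
Workshop Chat: ends 13:00 at or before Sponsor Track starts 17:30 → clear.
Poster Q&A: ends 16:00 at or before Sponsor Track starts 17:30 → clear.
Workshop Block: starts 13:30 before Sponsor Track ends 18:00, and ends 18:00 after Sponsor Track starts 17:30 → overlap.
Demo Presentation: ends 16:30 at or before Sponsor Track starts 17:30 → clear.
Sponsor Track overlaps Workshop Block.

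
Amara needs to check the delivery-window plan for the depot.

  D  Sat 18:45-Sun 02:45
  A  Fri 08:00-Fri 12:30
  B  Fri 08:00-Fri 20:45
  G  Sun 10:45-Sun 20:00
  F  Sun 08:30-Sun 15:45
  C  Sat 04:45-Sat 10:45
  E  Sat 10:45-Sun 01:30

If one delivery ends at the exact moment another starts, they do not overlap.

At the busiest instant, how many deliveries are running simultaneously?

2

Walk through starts and ends in time order (an end at T is processed before a start at T):
Fri 08:00 start A → 1
Fri 08:00 start B → 2
Fri 12:30 end A → 1
Fri 20:45 end B → 0
Sat 04:45 start C → 1
Sat 10:45 end C → 0
Sat 10:45 start E → 1
Sat 18:45 start D → 2
Sun 01:30 end E → 1
Sun 02:45 end D → 0
Sun 08:30 start F → 1
Sun 10:45 start G → 2
Sun 15:45 end F → 1
Sun 20:00 end G → 0
Peak is 2, at Fri 08:00 (A, B).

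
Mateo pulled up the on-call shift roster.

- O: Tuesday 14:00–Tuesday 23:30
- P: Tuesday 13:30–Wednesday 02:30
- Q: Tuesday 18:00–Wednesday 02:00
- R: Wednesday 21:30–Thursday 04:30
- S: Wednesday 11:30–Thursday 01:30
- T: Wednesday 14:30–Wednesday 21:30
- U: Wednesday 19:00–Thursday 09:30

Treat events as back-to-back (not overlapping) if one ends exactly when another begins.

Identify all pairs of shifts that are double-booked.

Sorted by start: P, O, Q, S, T, U, R.
O starts before P ends → P and O overlap.
Q starts before P ends → P and Q overlap.
S starts after P ends, so nothing later overlaps P either.
Q starts before O ends → O and Q overlap.
S starts after O ends, so nothing later overlaps O either.
S starts after Q ends, so nothing later overlaps Q either.
T starts before S ends → S and T overlap.
U starts before S ends → S and U overlap.
R starts before S ends → S and R overlap.
U starts before T ends → T and U overlap.
R starts exactly when T ends (back-to-back, no overlap).
R starts before U ends → U and R overlap.

O & P, O & Q, P & Q, R & S, R & U, S & T, S & U, T & U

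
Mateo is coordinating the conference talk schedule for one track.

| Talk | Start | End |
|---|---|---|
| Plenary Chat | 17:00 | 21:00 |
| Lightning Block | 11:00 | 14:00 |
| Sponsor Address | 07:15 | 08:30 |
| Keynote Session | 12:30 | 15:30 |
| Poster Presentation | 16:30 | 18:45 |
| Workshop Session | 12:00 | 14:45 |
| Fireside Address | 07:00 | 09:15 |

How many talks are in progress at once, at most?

3

Sweep the timeline, counting +1 at each start and −1 at each end (ends before starts at a tie):
07:00 start Fireside Address → 1
07:15 start Sponsor Address → 2
08:30 end Sponsor Address → 1
09:15 end Fireside Address → 0
11:00 start Lightning Block → 1
12:00 start Workshop Session → 2
12:30 start Keynote Session → 3
14:00 end Lightning Block → 2
14:45 end Workshop Session → 1
15:30 end Keynote Session → 0
16:30 start Poster Presentation → 1
17:00 start Plenary Chat → 2
18:45 end Poster Presentation → 1
21:00 end Plenary Chat → 0
Peak is 3, at 12:30 (Keynote Session, Lightning Block, Workshop Session).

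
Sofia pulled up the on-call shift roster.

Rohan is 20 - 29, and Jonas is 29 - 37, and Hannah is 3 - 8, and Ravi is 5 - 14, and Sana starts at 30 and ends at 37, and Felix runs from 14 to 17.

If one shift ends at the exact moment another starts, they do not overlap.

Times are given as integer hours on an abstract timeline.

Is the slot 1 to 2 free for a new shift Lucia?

Yes — the slot is free

Hannah: starts 3 at or after Lucia ends 2 → clear.
Ravi: starts 5 at or after Lucia ends 2 → clear.
Felix: starts 14 at or after Lucia ends 2 → clear.
Rohan: starts 20 at or after Lucia ends 2 → clear.
Jonas: starts 29 at or after Lucia ends 2 → clear.
Sana: starts 30 at or after Lucia ends 2 → clear.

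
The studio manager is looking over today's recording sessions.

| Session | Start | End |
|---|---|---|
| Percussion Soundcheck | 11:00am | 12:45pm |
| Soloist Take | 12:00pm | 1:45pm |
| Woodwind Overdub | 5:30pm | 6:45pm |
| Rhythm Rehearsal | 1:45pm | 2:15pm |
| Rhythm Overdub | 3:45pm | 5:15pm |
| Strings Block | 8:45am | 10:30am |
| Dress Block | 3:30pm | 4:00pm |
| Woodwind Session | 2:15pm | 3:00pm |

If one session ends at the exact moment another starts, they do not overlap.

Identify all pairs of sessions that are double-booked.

Dress Block & Rhythm Overdub, Percussion Soundcheck & Soloist Take

Sorted by start: Strings Block, Percussion Soundcheck, Soloist Take, Rhythm Rehearsal, Woodwind Session, Dress Block, Rhythm Overdub, Woodwind Overdub.
Percussion Soundcheck starts after Strings Block ends — done with Strings Block.
Soloist Take starts before Percussion Soundcheck ends → Percussion Soundcheck and Soloist Take overlap.
Rhythm Rehearsal starts after Percussion Soundcheck ends — done with Percussion Soundcheck.
Rhythm Rehearsal starts exactly when Soloist Take ends (back-to-back, no overlap) — done with Soloist Take.
Woodwind Session starts exactly when Rhythm Rehearsal ends (back-to-back, no overlap) — done with Rhythm Rehearsal.
Dress Block starts after Woodwind Session ends — done with Woodwind Session.
Rhythm Overdub starts before Dress Block ends → Dress Block and Rhythm Overdub overlap.
Woodwind Overdub starts after Dress Block ends.
Woodwind Overdub starts after Rhythm Overdub ends.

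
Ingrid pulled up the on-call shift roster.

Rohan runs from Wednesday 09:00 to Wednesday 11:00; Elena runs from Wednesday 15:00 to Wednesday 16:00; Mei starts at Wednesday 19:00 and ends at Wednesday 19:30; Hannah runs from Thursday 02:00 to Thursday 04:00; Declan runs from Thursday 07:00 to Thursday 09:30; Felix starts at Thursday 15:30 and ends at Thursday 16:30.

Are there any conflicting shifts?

No

Check each pair: they overlap iff neither finishes before the other starts.
Sorted by start: Rohan, Elena, Mei, Hannah, Declan, Felix.
Elena starts after Rohan ends; Rohan is clear from here.
Mei starts after Elena ends; Elena is clear from here.
Hannah starts after Mei ends; Mei is clear from here.
Declan starts after Hannah ends; Hannah is clear from here.
Felix starts after Declan ends.
Every pair is clear; the schedule has no overlaps.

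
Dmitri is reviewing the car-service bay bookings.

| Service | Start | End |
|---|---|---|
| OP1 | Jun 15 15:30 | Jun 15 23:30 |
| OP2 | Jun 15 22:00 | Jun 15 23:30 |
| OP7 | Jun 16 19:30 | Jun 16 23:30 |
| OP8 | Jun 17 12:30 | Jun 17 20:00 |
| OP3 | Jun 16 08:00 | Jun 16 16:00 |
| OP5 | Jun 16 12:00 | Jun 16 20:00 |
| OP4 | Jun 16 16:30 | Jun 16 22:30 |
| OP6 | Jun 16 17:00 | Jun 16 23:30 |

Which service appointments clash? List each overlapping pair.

OP1 & OP2, OP3 & OP5, OP4 & OP5, OP4 & OP6, OP4 & OP7, OP5 & OP6, OP5 & OP7, OP6 & OP7

Check each pair: they overlap iff neither finishes before the other starts.
Sorted by start: OP1, OP2, OP3, OP5, OP4, OP6, OP7, OP8.
OP2 starts before OP1 ends → OP1 and OP2 overlap.
OP3 starts after OP1 ends — done with OP1.
OP3 starts after OP2 ends — done with OP2.
OP5 starts before OP3 ends → OP3 and OP5 overlap.
OP4 starts after OP3 ends — done with OP3.
OP4 starts before OP5 ends → OP5 and OP4 overlap.
OP6 starts before OP5 ends → OP5 and OP6 overlap.
OP7 starts before OP5 ends → OP5 and OP7 overlap.
OP8 starts after OP5 ends.
OP6 starts before OP4 ends → OP4 and OP6 overlap.
OP7 starts before OP4 ends → OP4 and OP7 overlap.
OP8 starts after OP4 ends.
OP7 starts before OP6 ends → OP6 and OP7 overlap.
OP8 starts after OP6 ends.
OP8 starts after OP7 ends.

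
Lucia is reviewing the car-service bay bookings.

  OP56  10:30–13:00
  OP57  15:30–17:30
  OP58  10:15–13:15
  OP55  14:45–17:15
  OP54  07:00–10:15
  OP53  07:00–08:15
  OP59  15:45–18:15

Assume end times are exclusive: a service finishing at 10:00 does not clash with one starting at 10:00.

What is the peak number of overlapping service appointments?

Walk through starts and ends in time order (an end at T is processed before a start at T):
07:00 start OP53 → 1
07:00 start OP54 → 2
08:15 end OP53 → 1
10:15 end OP54 → 0
10:15 start OP58 → 1
10:30 start OP56 → 2
13:00 end OP56 → 1
13:15 end OP58 → 0
14:45 start OP55 → 1
15:30 start OP57 → 2
15:45 start OP59 → 3
17:15 end OP55 → 2
17:30 end OP57 → 1
18:15 end OP59 → 0
Peak is 3, at 15:45 (OP55, OP57, OP59).

3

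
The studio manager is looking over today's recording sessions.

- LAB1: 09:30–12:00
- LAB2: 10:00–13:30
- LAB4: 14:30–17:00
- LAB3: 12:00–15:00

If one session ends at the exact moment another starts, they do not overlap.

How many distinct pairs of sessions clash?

3

Check each pair: they overlap iff neither finishes before the other starts.
Sorted by start: LAB1, LAB2, LAB3, LAB4.
LAB2 starts before LAB1 ends → LAB1 and LAB2 overlap.
LAB3 starts exactly when LAB1 ends (back-to-back, no overlap); LAB1 is clear from here.
LAB3 starts before LAB2 ends → LAB2 and LAB3 overlap.
LAB4 starts after LAB2 ends.
LAB4 starts before LAB3 ends → LAB3 and LAB4 overlap.
Overlapping pairs: LAB1 & LAB2, LAB2 & LAB3, LAB3 & LAB4 — 3 in total.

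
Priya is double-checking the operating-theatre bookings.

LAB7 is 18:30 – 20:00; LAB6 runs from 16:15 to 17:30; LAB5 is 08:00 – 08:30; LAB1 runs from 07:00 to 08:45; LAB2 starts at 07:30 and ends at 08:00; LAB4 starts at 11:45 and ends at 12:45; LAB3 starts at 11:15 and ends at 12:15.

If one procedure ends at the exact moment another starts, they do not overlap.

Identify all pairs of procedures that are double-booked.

Sorted by start: LAB1, LAB2, LAB5, LAB3, LAB4, LAB6, LAB7.
LAB2 starts before LAB1 ends → LAB1 and LAB2 overlap.
LAB5 starts before LAB1 ends → LAB1 and LAB5 overlap.
LAB3 starts after LAB1 ends; LAB1 is clear from here.
LAB5 starts exactly when LAB2 ends (back-to-back, no overlap); LAB2 is clear from here.
LAB3 starts after LAB5 ends; LAB5 is clear from here.
LAB4 starts before LAB3 ends → LAB3 and LAB4 overlap.
LAB6 starts after LAB3 ends; LAB3 is clear from here.
LAB6 starts after LAB4 ends; LAB4 is clear from here.
LAB7 starts after LAB6 ends.

LAB1 & LAB2, LAB1 & LAB5, LAB3 & LAB4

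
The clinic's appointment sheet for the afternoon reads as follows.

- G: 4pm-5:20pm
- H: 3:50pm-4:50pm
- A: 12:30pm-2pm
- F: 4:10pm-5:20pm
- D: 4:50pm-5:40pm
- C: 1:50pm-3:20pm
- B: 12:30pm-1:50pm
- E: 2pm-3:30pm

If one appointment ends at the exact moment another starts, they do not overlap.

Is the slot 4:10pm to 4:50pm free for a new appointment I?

A: ends 2pm at or before I starts 4:10pm → clear.
B: ends 1:50pm at or before I starts 4:10pm → clear.
C: ends 3:20pm at or before I starts 4:10pm → clear.
E: ends 3:30pm at or before I starts 4:10pm → clear.
H: starts 3:50pm before I ends 4:50pm, and ends 4:50pm after I starts 4:10pm → overlap.
G: starts 4pm before I ends 4:50pm, and ends 5:20pm after I starts 4:10pm → overlap.
F: starts 4:10pm before I ends 4:50pm, and ends 5:20pm after I starts 4:10pm → overlap.
D: starts 4:50pm at or after I ends 4:50pm → clear.
I overlaps F, G, H.

No — it overlaps F, G, H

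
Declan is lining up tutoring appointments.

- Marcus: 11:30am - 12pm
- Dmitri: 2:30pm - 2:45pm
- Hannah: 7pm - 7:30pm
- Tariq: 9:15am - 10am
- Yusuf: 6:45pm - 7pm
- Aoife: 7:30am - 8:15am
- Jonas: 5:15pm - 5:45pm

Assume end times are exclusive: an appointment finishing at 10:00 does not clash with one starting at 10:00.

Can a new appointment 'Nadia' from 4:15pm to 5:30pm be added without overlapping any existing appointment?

Aoife: ends 8:15am at or before Nadia starts 4:15pm → clear.
Tariq: ends 10am at or before Nadia starts 4:15pm → clear.
Marcus: ends 12pm at or before Nadia starts 4:15pm → clear.
Dmitri: ends 2:45pm at or before Nadia starts 4:15pm → clear.
Jonas: starts 5:15pm before Nadia ends 5:30pm, and ends 5:45pm after Nadia starts 4:15pm → overlap.
Yusuf: starts 6:45pm at or after Nadia ends 5:30pm → clear.
Hannah: starts 7pm at or after Nadia ends 5:30pm → clear.
Nadia overlaps Jonas.

No — it overlaps Jonas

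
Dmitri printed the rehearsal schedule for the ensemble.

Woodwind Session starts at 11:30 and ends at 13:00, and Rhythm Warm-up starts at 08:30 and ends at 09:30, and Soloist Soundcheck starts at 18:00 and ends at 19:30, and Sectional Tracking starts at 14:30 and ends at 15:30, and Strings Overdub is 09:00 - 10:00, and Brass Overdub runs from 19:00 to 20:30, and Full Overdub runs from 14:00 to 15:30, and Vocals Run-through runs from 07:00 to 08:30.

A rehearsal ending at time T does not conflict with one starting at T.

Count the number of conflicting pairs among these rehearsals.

3

Sorted by start: Vocals Run-through, Rhythm Warm-up, Strings Overdub, Woodwind Session, Full Overdub, Sectional Tracking, Soloist Soundcheck, Brass Overdub.
Rhythm Warm-up starts exactly when Vocals Run-through ends (back-to-back, no overlap), so Vocals Run-through has no further overlaps.
Strings Overdub starts before Rhythm Warm-up ends → Rhythm Warm-up and Strings Overdub overlap.
Woodwind Session starts after Rhythm Warm-up ends, so Rhythm Warm-up has no further overlaps.
Woodwind Session starts after Strings Overdub ends, so Strings Overdub has no further overlaps.
Full Overdub starts after Woodwind Session ends, so Woodwind Session has no further overlaps.
Sectional Tracking starts before Full Overdub ends → Full Overdub and Sectional Tracking overlap.
Soloist Soundcheck starts after Full Overdub ends, so Full Overdub has no further overlaps.
Soloist Soundcheck starts after Sectional Tracking ends, so Sectional Tracking has no further overlaps.
Brass Overdub starts before Soloist Soundcheck ends → Soloist Soundcheck and Brass Overdub overlap.
Overlapping pairs: Brass Overdub & Soloist Soundcheck, Full Overdub & Sectional Tracking, Rhythm Warm-up & Strings Overdub — 3 in total.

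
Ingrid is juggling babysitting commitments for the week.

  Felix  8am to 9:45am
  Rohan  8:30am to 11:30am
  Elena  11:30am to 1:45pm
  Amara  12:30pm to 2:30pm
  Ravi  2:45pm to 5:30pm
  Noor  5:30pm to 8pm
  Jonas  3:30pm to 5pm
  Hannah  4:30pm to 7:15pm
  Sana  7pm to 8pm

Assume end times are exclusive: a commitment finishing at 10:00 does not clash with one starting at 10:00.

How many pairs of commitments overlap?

Two intervals overlap when each starts before the other ends.
Sorted by start: Felix, Rohan, Elena, Amara, Ravi, Jonas, Hannah, Noor, Sana.
Rohan starts before Felix ends → Felix and Rohan overlap.
Elena starts after Felix ends, so nothing later overlaps Felix either.
Elena starts exactly when Rohan ends (back-to-back, no overlap), so nothing later overlaps Rohan either.
Amara starts before Elena ends → Elena and Amara overlap.
Ravi starts after Elena ends, so nothing later overlaps Elena either.
Ravi starts after Amara ends, so nothing later overlaps Amara either.
Jonas starts before Ravi ends → Ravi and Jonas overlap.
Hannah starts before Ravi ends → Ravi and Hannah overlap.
Noor starts exactly when Ravi ends (back-to-back, no overlap), so nothing later overlaps Ravi either.
Hannah starts before Jonas ends → Jonas and Hannah overlap.
Noor starts after Jonas ends, so nothing later overlaps Jonas either.
Noor starts before Hannah ends → Hannah and Noor overlap.
Sana starts before Hannah ends → Hannah and Sana overlap.
Sana starts before Noor ends → Noor and Sana overlap.
Overlapping pairs: Amara & Elena, Felix & Rohan, Hannah & Jonas, Hannah & Noor, Hannah & Ravi, Hannah & Sana, Jonas & Ravi, Noor & Sana — 8 in total.

8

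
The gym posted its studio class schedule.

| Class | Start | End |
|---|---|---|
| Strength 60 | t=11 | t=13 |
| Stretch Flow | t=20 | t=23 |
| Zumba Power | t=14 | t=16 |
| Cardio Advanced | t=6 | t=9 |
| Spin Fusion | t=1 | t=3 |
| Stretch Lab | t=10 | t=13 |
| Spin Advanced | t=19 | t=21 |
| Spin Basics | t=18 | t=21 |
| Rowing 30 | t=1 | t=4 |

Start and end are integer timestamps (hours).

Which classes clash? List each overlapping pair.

Rowing 30 & Spin Fusion, Spin Advanced & Spin Basics, Spin Advanced & Stretch Flow, Spin Basics & Stretch Flow, Strength 60 & Stretch Lab

Sorted by start: Spin Fusion, Rowing 30, Cardio Advanced, Stretch Lab, Strength 60, Zumba Power, Spin Basics, Spin Advanced, Stretch Flow.
Rowing 30 starts before Spin Fusion ends → Spin Fusion and Rowing 30 overlap.
Cardio Advanced starts after Spin Fusion ends; Spin Fusion is clear from here.
Cardio Advanced starts after Rowing 30 ends; Rowing 30 is clear from here.
Stretch Lab starts after Cardio Advanced ends; Cardio Advanced is clear from here.
Strength 60 starts before Stretch Lab ends → Stretch Lab and Strength 60 overlap.
Zumba Power starts after Stretch Lab ends; Stretch Lab is clear from here.
Zumba Power starts after Strength 60 ends; Strength 60 is clear from here.
Spin Basics starts after Zumba Power ends; Zumba Power is clear from here.
Spin Advanced starts before Spin Basics ends → Spin Basics and Spin Advanced overlap.
Stretch Flow starts before Spin Basics ends → Spin Basics and Stretch Flow overlap.
Stretch Flow starts before Spin Advanced ends → Spin Advanced and Stretch Flow overlap.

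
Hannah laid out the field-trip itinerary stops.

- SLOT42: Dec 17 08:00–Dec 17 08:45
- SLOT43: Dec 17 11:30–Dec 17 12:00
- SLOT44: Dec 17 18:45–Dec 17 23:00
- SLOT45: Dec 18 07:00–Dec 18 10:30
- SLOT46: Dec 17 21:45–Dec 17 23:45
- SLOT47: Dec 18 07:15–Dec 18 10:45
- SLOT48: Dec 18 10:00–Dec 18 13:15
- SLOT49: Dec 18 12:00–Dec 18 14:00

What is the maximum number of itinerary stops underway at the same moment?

Sort all start/end points and keep a running count:
Dec 17 08:00 start SLOT42 → 1
Dec 17 08:45 end SLOT42 → 0
Dec 17 11:30 start SLOT43 → 1
Dec 17 12:00 end SLOT43 → 0
Dec 17 18:45 start SLOT44 → 1
Dec 17 21:45 start SLOT46 → 2
Dec 17 23:00 end SLOT44 → 1
Dec 17 23:45 end SLOT46 → 0
Dec 18 07:00 start SLOT45 → 1
Dec 18 07:15 start SLOT47 → 2
Dec 18 10:00 start SLOT48 → 3
Dec 18 10:30 end SLOT45 → 2
Dec 18 10:45 end SLOT47 → 1
Dec 18 12:00 start SLOT49 → 2
Dec 18 13:15 end SLOT48 → 1
Dec 18 14:00 end SLOT49 → 0
Peak is 3, at Dec 18 10:00 (SLOT45, SLOT47, SLOT48).

3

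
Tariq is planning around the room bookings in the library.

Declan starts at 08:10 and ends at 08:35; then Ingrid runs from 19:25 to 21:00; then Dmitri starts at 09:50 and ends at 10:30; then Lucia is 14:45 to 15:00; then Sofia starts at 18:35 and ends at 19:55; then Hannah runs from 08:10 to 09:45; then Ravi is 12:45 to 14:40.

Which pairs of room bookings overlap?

Check each pair: they overlap iff neither finishes before the other starts.
Sorted by start: Hannah, Declan, Dmitri, Ravi, Lucia, Sofia, Ingrid.
Declan starts before Hannah ends → Hannah and Declan overlap.
Dmitri starts after Hannah ends, so nothing later overlaps Hannah either.
Dmitri starts after Declan ends, so nothing later overlaps Declan either.
Ravi starts after Dmitri ends, so nothing later overlaps Dmitri either.
Lucia starts after Ravi ends, so nothing later overlaps Ravi either.
Sofia starts after Lucia ends, so nothing later overlaps Lucia either.
Ingrid starts before Sofia ends → Sofia and Ingrid overlap.

Declan & Hannah, Ingrid & Sofia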